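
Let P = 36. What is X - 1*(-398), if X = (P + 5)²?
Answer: 2079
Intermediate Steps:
X = 1681 (X = (36 + 5)² = 41² = 1681)
X - 1*(-398) = 1681 - 1*(-398) = 1681 + 398 = 2079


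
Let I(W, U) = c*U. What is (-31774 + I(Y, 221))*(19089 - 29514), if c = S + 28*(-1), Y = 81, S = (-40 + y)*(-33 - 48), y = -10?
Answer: -8935142400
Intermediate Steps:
S = 4050 (S = (-40 - 10)*(-33 - 48) = -50*(-81) = 4050)
c = 4022 (c = 4050 + 28*(-1) = 4050 - 28 = 4022)
I(W, U) = 4022*U
(-31774 + I(Y, 221))*(19089 - 29514) = (-31774 + 4022*221)*(19089 - 29514) = (-31774 + 888862)*(-10425) = 857088*(-10425) = -8935142400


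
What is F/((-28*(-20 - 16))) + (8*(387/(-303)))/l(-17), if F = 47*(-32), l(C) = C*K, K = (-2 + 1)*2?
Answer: -193906/108171 ≈ -1.7926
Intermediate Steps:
K = -2 (K = -1*2 = -2)
l(C) = -2*C (l(C) = C*(-2) = -2*C)
F = -1504
F/((-28*(-20 - 16))) + (8*(387/(-303)))/l(-17) = -1504*(-1/(28*(-20 - 16))) + (8*(387/(-303)))/((-2*(-17))) = -1504/((-28*(-36))) + (8*(387*(-1/303)))/34 = -1504/1008 + (8*(-129/101))*(1/34) = -1504*1/1008 - 1032/101*1/34 = -94/63 - 516/1717 = -193906/108171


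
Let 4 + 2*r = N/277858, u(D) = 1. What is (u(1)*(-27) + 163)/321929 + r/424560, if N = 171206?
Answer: 4605106453/11004672469920 ≈ 0.00041847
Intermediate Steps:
r = -67159/39694 (r = -2 + (171206/277858)/2 = -2 + (171206*(1/277858))/2 = -2 + (1/2)*(12229/19847) = -2 + 12229/39694 = -67159/39694 ≈ -1.6919)
(u(1)*(-27) + 163)/321929 + r/424560 = (1*(-27) + 163)/321929 - 67159/39694/424560 = (-27 + 163)*(1/321929) - 67159/39694*1/424560 = 136*(1/321929) - 67159/16852484640 = 8/18937 - 67159/16852484640 = 4605106453/11004672469920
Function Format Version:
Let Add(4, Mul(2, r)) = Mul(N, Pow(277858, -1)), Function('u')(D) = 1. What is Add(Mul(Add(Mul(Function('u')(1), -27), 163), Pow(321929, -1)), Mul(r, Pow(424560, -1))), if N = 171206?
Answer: Rational(4605106453, 11004672469920) ≈ 0.00041847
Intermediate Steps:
r = Rational(-67159, 39694) (r = Add(-2, Mul(Rational(1, 2), Mul(171206, Pow(277858, -1)))) = Add(-2, Mul(Rational(1, 2), Mul(171206, Rational(1, 277858)))) = Add(-2, Mul(Rational(1, 2), Rational(12229, 19847))) = Add(-2, Rational(12229, 39694)) = Rational(-67159, 39694) ≈ -1.6919)
Add(Mul(Add(Mul(Function('u')(1), -27), 163), Pow(321929, -1)), Mul(r, Pow(424560, -1))) = Add(Mul(Add(Mul(1, -27), 163), Pow(321929, -1)), Mul(Rational(-67159, 39694), Pow(424560, -1))) = Add(Mul(Add(-27, 163), Rational(1, 321929)), Mul(Rational(-67159, 39694), Rational(1, 424560))) = Add(Mul(136, Rational(1, 321929)), Rational(-67159, 16852484640)) = Add(Rational(8, 18937), Rational(-67159, 16852484640)) = Rational(4605106453, 11004672469920)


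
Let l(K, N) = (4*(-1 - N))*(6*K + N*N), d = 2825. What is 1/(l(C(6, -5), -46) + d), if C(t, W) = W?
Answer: 1/378305 ≈ 2.6434e-6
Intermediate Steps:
l(K, N) = (-4 - 4*N)*(N² + 6*K) (l(K, N) = (-4 - 4*N)*(6*K + N²) = (-4 - 4*N)*(N² + 6*K))
1/(l(C(6, -5), -46) + d) = 1/((-24*(-5) - 4*(-46)² - 4*(-46)³ - 24*(-5)*(-46)) + 2825) = 1/((120 - 4*2116 - 4*(-97336) - 5520) + 2825) = 1/((120 - 8464 + 389344 - 5520) + 2825) = 1/(375480 + 2825) = 1/378305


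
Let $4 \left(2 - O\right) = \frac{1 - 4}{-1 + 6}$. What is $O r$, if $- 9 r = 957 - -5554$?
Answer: $- \frac{279973}{180} \approx -1555.4$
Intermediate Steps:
$O = \frac{43}{20}$ ($O = 2 - \frac{\left(1 - 4\right) \frac{1}{-1 + 6}}{4} = 2 - \frac{\left(-3\right) \frac{1}{5}}{4} = 2 - - \frac{3}{20} = 2 + \frac{3}{20} = \frac{43}{20} \approx 2.15$)
$r = - \frac{6511}{9}$ ($r = - \frac{957 - -5554}{9} = - \frac{957 + 5554}{9} = \left(- \frac{1}{9}\right) 6511 = - \frac{6511}{9} \approx -723.44$)
$O r = \frac{43}{20} \left(- \frac{6511}{9}\right) = - \frac{279973}{180}$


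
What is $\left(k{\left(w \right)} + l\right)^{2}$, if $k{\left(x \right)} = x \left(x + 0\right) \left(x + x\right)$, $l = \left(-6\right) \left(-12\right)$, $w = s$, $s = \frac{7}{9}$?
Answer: $\frac{2827474276}{531441} \approx 5320.4$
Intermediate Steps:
$s = \frac{7}{9}$ ($s = 7 \cdot \frac{1}{9} = \frac{7}{9} \approx 0.77778$)
$w = \frac{7}{9} \approx 0.77778$
$l = 72$
$k{\left(x \right)} = 2 x^{3}$ ($k{\left(x \right)} = x x 2 x = x 2 x^{2} = 2 x^{3}$)
$\left(k{\left(w \right)} + l\right)^{2} = \left(2 \left(\frac{7}{9}\right)^{3} + 72\right)^{2} = \left(2 \cdot \frac{343}{729} + 72\right)^{2} = \left(\frac{686}{729} + 72\right)^{2} = \left(\frac{53174}{729}\right)^{2} = \frac{2827474276}{531441}$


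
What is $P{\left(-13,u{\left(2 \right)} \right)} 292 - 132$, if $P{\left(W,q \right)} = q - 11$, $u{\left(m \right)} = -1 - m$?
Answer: $-4220$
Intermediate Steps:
$P{\left(W,q \right)} = -11 + q$
$P{\left(-13,u{\left(2 \right)} \right)} 292 - 132 = \left(-11 - 3\right) 292 - 132 = \left(-14\right) 292 - 132 = -4088 - 132 = -4220$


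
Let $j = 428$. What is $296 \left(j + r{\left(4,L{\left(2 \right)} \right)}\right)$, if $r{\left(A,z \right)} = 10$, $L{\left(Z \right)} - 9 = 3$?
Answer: $129648$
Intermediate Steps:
$L{\left(Z \right)} = 12$ ($L{\left(Z \right)} = 9 + 3 = 12$)
$296 \left(j + r{\left(4,L{\left(2 \right)} \right)}\right) = 296 \left(428 + 10\right) = 296 \cdot 438 = 129648$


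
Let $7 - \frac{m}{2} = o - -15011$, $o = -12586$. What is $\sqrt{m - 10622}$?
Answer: $i \sqrt{15458} \approx 124.33 i$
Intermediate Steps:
$m = -4836$ ($m = 14 - 2 \left(-12586 - -15011\right) = 14 - 2 \left(-12586 + 15011\right) = 14 - 4850 = -4836$)
$\sqrt{m - 10622} = \sqrt{-4836 - 10622} = \sqrt{-15458} = i \sqrt{15458}$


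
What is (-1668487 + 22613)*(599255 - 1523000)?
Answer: 1520367878130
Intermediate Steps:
(-1668487 + 22613)*(599255 - 1523000) = -1645874*(-923745) = 1520367878130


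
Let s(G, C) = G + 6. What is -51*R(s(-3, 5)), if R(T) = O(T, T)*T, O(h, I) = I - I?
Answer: 0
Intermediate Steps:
O(h, I) = 0
s(G, C) = 6 + G
R(T) = 0 (R(T) = 0*T = 0)
-51*R(s(-3, 5)) = -51*0 = 0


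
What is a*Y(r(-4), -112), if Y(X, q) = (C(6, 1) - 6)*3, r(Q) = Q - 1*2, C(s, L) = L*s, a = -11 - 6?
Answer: 0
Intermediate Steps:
a = -17
r(Q) = -2 + Q (r(Q) = Q - 2 = -2 + Q)
Y(X, q) = 0 (Y(X, q) = (1*6 - 6)*3 = (6 - 6)*3 = 0*3 = 0)
a*Y(r(-4), -112) = -17*0 = 0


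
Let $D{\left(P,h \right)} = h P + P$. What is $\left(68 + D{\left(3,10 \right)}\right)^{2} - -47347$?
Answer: $57548$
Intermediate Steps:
$D{\left(P,h \right)} = P + P h$ ($D{\left(P,h \right)} = P h + P = P + P h$)
$\left(68 + D{\left(3,10 \right)}\right)^{2} - -47347 = \left(68 + 3 \left(1 + 10\right)\right)^{2} - -47347 = \left(68 + 3 \cdot 11\right)^{2} + 47347 = \left(68 + 33\right)^{2} + 47347 = 101^{2} + 47347 = 10201 + 47347 = 57548$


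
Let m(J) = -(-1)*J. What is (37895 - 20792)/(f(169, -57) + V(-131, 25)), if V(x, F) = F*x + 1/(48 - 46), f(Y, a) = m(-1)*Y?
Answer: -34206/6887 ≈ -4.9668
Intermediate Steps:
m(J) = J
f(Y, a) = -Y
V(x, F) = ½ + F*x (V(x, F) = F*x + 1/2 = F*x + ½ = ½ + F*x)
(37895 - 20792)/(f(169, -57) + V(-131, 25)) = (37895 - 20792)/(-1*169 + (½ + 25*(-131))) = 17103/(-169 + (½ - 3275)) = 17103/(-169 - 6549/2) = 17103/(-6887/2) = 17103*(-2/6887) = -34206/6887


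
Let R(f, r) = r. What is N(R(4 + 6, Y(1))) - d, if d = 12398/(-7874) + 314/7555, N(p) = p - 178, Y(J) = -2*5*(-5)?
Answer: -3761639253/29744035 ≈ -126.47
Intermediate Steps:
Y(J) = 50 (Y(J) = -10*(-5) = 50)
N(p) = -178 + p
d = -45597227/29744035 (d = 12398*(-1/7874) + 314*(1/7555) = -6199/3937 + 314/7555 = -45597227/29744035 ≈ -1.5330)
N(R(4 + 6, Y(1))) - d = (-178 + 50) - 1*(-45597227/29744035) = -128 + 45597227/29744035 = -3761639253/29744035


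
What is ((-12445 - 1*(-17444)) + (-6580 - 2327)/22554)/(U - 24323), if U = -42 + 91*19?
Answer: -37579513/170177448 ≈ -0.22083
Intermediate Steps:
U = 1687 (U = -42 + 1729 = 1687)
((-12445 - 1*(-17444)) + (-6580 - 2327)/22554)/(U - 24323) = ((-12445 - 1*(-17444)) + (-6580 - 2327)/22554)/(1687 - 24323) = ((-12445 + 17444) - 8907*1/22554)/(-22636) = (4999 - 2969/7518)*(-1/22636) = (37579513/7518)*(-1/22636) = -37579513/170177448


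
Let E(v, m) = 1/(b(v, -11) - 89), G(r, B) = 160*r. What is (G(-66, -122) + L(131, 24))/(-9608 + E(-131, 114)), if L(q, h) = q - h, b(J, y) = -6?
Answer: 993035/912761 ≈ 1.0879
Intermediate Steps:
E(v, m) = -1/95 (E(v, m) = 1/(-6 - 89) = 1/(-95) = -1/95)
(G(-66, -122) + L(131, 24))/(-9608 + E(-131, 114)) = (160*(-66) + (131 - 1*24))/(-9608 - 1/95) = (-10560 + (131 - 24))/(-912761/95) = (-10560 + 107)*(-95/912761) = -10453*(-95/912761) = 993035/912761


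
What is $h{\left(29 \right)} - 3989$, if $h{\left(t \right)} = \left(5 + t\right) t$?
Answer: $-3003$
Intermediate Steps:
$h{\left(t \right)} = t \left(5 + t\right)$
$h{\left(29 \right)} - 3989 = 29 \left(5 + 29\right) - 3989 = 29 \cdot 34 - 3989 = 986 - 3989 = -3003$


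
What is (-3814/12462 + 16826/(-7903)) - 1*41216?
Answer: -2029743842915/49243593 ≈ -41218.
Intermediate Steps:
(-3814/12462 + 16826/(-7903)) - 1*41216 = (-3814*1/12462 + 16826*(-1/7903)) - 41216 = (-1907/6231 - 16826/7903) - 41216 = -119913827/49243593 - 41216 = -2029743842915/49243593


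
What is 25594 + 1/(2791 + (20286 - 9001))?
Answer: 360261145/14076 ≈ 25594.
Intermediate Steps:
25594 + 1/(2791 + (20286 - 9001)) = 25594 + 1/(2791 + 11285) = 25594 + 1/14076 = 360261145/14076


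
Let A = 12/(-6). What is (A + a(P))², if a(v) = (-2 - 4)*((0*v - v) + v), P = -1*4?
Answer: 4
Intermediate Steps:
A = -2 (A = 12*(-⅙) = -2)
P = -4
a(v) = 0 (a(v) = -6*((0 - v) + v) = -6*(-v + v) = -6*0 = 0)
(A + a(P))² = (-2 + 0)² = (-2)² = 4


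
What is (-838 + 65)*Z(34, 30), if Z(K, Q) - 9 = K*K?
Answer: -900545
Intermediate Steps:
Z(K, Q) = 9 + K**2 (Z(K, Q) = 9 + K*K = 9 + K**2)
(-838 + 65)*Z(34, 30) = (-838 + 65)*(9 + 34**2) = -773*(9 + 1156) = -773*1165 = -900545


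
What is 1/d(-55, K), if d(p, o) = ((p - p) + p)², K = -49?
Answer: 1/3025 ≈ 0.00033058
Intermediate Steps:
d(p, o) = p² (d(p, o) = (0 + p)² = p²)
1/d(-55, K) = 1/((-55)²) = 1/3025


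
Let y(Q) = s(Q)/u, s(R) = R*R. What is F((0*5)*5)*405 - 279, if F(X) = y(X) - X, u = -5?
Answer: -279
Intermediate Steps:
s(R) = R**2
y(Q) = -Q**2/5 (y(Q) = Q**2/(-5) = Q**2*(-1/5) = -Q**2/5)
F(X) = -X - X**2/5 (F(X) = -X**2/5 - X = -X - X**2/5)
F((0*5)*5)*405 - 279 = (((0*5)*5)*(-5 - 0*5*5)/5)*405 - 279 = ((0*5)*(-5 - 0*5)/5)*405 - 279 = ((1/5)*0*(-5 - 1*0))*405 - 279 = ((1/5)*0*(-5 + 0))*405 - 279 = ((1/5)*0*(-5))*405 - 279 = 0*405 - 279 = 0 - 279 = -279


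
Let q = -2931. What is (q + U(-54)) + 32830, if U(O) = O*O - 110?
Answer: 32705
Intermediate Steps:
U(O) = -110 + O² (U(O) = O² - 110 = -110 + O²)
(q + U(-54)) + 32830 = (-2931 + (-110 + (-54)²)) + 32830 = (-2931 + (-110 + 2916)) + 32830 = (-2931 + 2806) + 32830 = -125 + 32830 = 32705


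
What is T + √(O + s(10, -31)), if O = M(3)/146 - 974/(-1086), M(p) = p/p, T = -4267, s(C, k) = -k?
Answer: -4267 + 11*√1657148034/79278 ≈ -4261.4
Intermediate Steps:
M(p) = 1
O = 71645/79278 (O = 1/146 - 974/(-1086) = 1*(1/146) - 974*(-1/1086) = 1/146 + 487/543 = 71645/79278 ≈ 0.90372)
T + √(O + s(10, -31)) = -4267 + √(71645/79278 - 1*(-31)) = -4267 + √(71645/79278 + 31) = -4267 + √(2529263/79278) = -4267 + 11*√1657148034/79278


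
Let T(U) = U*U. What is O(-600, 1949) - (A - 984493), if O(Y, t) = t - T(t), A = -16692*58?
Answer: -1844023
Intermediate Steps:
T(U) = U²
A = -968136
O(Y, t) = t - t²
O(-600, 1949) - (A - 984493) = 1949*(1 - 1*1949) - (-968136 - 984493) = 1949*(1 - 1949) - 1*(-1952629) = 1949*(-1948) + 1952629 = -3796652 + 1952629 = -1844023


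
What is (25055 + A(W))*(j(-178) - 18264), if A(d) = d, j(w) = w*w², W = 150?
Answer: -142610293280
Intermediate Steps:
j(w) = w³
(25055 + A(W))*(j(-178) - 18264) = (25055 + 150)*((-178)³ - 18264) = 25205*(-5639752 - 18264) = 25205*(-5658016) = -142610293280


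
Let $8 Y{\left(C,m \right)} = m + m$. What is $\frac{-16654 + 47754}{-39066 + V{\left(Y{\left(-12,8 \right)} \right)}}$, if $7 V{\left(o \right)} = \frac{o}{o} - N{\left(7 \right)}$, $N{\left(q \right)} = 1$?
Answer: $- \frac{15550}{19533} \approx -0.79609$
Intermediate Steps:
$Y{\left(C,m \right)} = \frac{m}{4}$ ($Y{\left(C,m \right)} = \frac{m + m}{8} = \frac{2 m}{8} = \frac{m}{4}$)
$V{\left(o \right)} = 0$ ($V{\left(o \right)} = \frac{\frac{o}{o} - 1}{7} = \frac{1 - 1}{7} = \frac{1}{7} \cdot 0 = 0$)
$\frac{-16654 + 47754}{-39066 + V{\left(Y{\left(-12,8 \right)} \right)}} = \frac{-16654 + 47754}{-39066 + 0} = \frac{31100}{-39066} = 31100 \left(- \frac{1}{39066}\right) = - \frac{15550}{19533}$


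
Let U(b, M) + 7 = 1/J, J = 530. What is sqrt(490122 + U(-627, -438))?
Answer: sqrt(137673304030)/530 ≈ 700.08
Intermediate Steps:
U(b, M) = -3709/530 (U(b, M) = -7 + 1/530 = -3709/530)
sqrt(490122 + U(-627, -438)) = sqrt(490122 - 3709/530) = sqrt(259760951/530) = sqrt(137673304030)/530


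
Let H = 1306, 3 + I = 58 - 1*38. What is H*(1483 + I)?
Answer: 1959000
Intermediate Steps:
I = 17 (I = -3 + (58 - 1*38) = -3 + (58 - 38) = -3 + 20 = 17)
H*(1483 + I) = 1306*(1483 + 17) = 1306*1500 = 1959000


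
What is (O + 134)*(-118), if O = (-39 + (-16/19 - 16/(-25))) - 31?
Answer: -3575872/475 ≈ -7528.1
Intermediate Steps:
O = -33346/475 (O = (-39 + (-16*1/19 - 16*(-1/25))) - 31 = (-39 + (-16/19 + 16/25)) - 31 = (-39 - 96/475) - 31 = -18621/475 - 31 = -33346/475 ≈ -70.202)
(O + 134)*(-118) = (-33346/475 + 134)*(-118) = (30304/475)*(-118) = -3575872/475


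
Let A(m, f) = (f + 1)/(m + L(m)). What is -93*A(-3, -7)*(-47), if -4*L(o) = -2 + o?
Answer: 104904/7 ≈ 14986.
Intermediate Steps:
L(o) = ½ - o/4 (L(o) = -(-2 + o)/4 = ½ - o/4)
A(m, f) = (1 + f)/(½ + 3*m/4) (A(m, f) = (f + 1)/(m + (½ - m/4)) = (1 + f)/(½ + 3*m/4))
-93*A(-3, -7)*(-47) = -372*(1 - 7)/(2 + 3*(-3))*(-47) = -372*(-6)/(2 - 9)*(-47) = -372*(-6)/(-7)*(-47) = -372*(-1)*(-6)/7*(-47) = -93*24/7*(-47) = -2232/7*(-47) = 104904/7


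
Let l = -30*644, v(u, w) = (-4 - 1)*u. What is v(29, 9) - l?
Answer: 19175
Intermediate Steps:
v(u, w) = -5*u
l = -19320
v(29, 9) - l = -5*29 - 1*(-19320) = -145 + 19320 = 19175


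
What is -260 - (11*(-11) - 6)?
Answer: -133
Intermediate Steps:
-260 - (11*(-11) - 6) = -260 - (-121 - 6) = -260 - 1*(-127) = -260 + 127 = -133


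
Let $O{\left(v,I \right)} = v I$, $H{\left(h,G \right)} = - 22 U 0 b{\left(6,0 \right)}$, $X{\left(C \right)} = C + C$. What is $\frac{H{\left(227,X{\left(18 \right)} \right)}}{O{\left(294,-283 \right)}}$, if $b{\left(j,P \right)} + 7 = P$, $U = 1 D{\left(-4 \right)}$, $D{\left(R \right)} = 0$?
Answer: $0$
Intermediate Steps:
$X{\left(C \right)} = 2 C$
$U = 0$ ($U = 1 \cdot 0 = 0$)
$b{\left(j,P \right)} = -7 + P$
$H{\left(h,G \right)} = 0$ ($H{\left(h,G \right)} = - 22 \cdot 0 \cdot 0 \left(-7 + 0\right) = - 22 \cdot 0 \left(-7\right) = \left(-22\right) 0 = 0$)
$O{\left(v,I \right)} = I v$
$\frac{H{\left(227,X{\left(18 \right)} \right)}}{O{\left(294,-283 \right)}} = \frac{0}{\left(-283\right) 294} = \frac{0}{-83202} = 0 \left(- \frac{1}{83202}\right) = 0$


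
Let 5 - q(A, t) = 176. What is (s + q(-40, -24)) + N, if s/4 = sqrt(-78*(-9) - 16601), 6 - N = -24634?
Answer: 24469 + 4*I*sqrt(15899) ≈ 24469.0 + 504.36*I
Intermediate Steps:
N = 24640 (N = 6 - 1*(-24634) = 6 + 24634 = 24640)
q(A, t) = -171 (q(A, t) = 5 - 1*176 = 5 - 176 = -171)
s = 4*I*sqrt(15899) (s = 4*sqrt(-78*(-9) - 16601) = 4*sqrt(702 - 16601) = 4*sqrt(-15899) = 4*(I*sqrt(15899)) = 4*I*sqrt(15899) ≈ 504.36*I)
(s + q(-40, -24)) + N = (4*I*sqrt(15899) - 171) + 24640 = (-171 + 4*I*sqrt(15899)) + 24640 = 24469 + 4*I*sqrt(15899)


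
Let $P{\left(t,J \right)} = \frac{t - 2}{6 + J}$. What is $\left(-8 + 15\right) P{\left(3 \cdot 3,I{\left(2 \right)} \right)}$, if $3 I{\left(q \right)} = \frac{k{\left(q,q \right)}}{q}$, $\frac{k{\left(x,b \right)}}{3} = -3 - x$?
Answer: $14$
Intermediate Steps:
$k{\left(x,b \right)} = -9 - 3 x$ ($k{\left(x,b \right)} = 3 \left(-3 - x\right) = -9 - 3 x$)
$I{\left(q \right)} = \frac{-9 - 3 q}{3 q}$ ($I{\left(q \right)} = \frac{\left(-9 - 3 q\right) \frac{1}{q}}{3} = \frac{\frac{1}{q} \left(-9 - 3 q\right)}{3} = \frac{-9 - 3 q}{3 q}$)
$P{\left(t,J \right)} = \frac{-2 + t}{6 + J}$
$\left(-8 + 15\right) P{\left(3 \cdot 3,I{\left(2 \right)} \right)} = \left(-8 + 15\right) \frac{-2 + 3 \cdot 3}{6 + \frac{-3 - 2}{2}} = 7 \frac{-2 + 9}{6 + \frac{-3 - 2}{2}} = 7 \frac{1}{6 + \frac{1}{2} \left(-5\right)} 7 = 7 \frac{1}{6 - \frac{5}{2}} \cdot 7 = 7 \frac{1}{\frac{7}{2}} \cdot 7 = 7 \cdot \frac{2}{7} \cdot 7 = 7 \cdot 2 = 14$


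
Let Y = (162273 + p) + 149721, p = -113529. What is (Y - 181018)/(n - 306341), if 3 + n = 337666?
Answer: 17447/31322 ≈ 0.55702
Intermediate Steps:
n = 337663 (n = -3 + 337666 = 337663)
Y = 198465 (Y = (162273 - 113529) + 149721 = 48744 + 149721 = 198465)
(Y - 181018)/(n - 306341) = (198465 - 181018)/(337663 - 306341) = 17447/31322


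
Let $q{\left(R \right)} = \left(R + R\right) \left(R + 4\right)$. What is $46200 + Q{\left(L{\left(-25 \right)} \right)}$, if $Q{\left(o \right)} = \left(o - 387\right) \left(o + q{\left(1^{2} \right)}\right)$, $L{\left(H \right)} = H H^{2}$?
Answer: $250073580$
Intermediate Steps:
$q{\left(R \right)} = 2 R \left(4 + R\right)$
$L{\left(H \right)} = H^{3}$
$Q{\left(o \right)} = \left(-387 + o\right) \left(10 + o\right)$ ($Q{\left(o \right)} = \left(o - 387\right) \left(o + 2 \cdot 1^{2} \left(4 + 1^{2}\right)\right) = \left(-387 + o\right) \left(o + 2 \cdot 1 \left(4 + 1\right)\right) = \left(-387 + o\right) \left(o + 2 \cdot 1 \cdot 5\right) = \left(-387 + o\right) \left(o + 10\right) = \left(-387 + o\right) \left(10 + o\right)$)
$46200 + Q{\left(L{\left(-25 \right)} \right)} = 46200 - \left(3870 - 244140625 - 5890625\right) = 46200 - \left(-5886755 - 244140625\right) = 46200 + \left(-3870 + 244140625 + 5890625\right) = 46200 + 250027380 = 250073580$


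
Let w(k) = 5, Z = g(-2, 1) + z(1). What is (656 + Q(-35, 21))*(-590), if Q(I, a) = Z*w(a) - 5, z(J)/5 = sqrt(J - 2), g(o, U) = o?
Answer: -378190 - 14750*I ≈ -3.7819e+5 - 14750.0*I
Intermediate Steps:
z(J) = 5*sqrt(-2 + J) (z(J) = 5*sqrt(J - 2) = 5*sqrt(-2 + J))
Z = -2 + 5*I (Z = -2 + 5*sqrt(-2 + 1) = -2 + 5*sqrt(-1) = -2 + 5*I ≈ -2.0 + 5.0*I)
Q(I, a) = -15 + 25*I (Q(I, a) = (-2 + 5*I)*5 - 5 = (-10 + 25*I) - 5 = -15 + 25*I)
(656 + Q(-35, 21))*(-590) = (656 + (-15 + 25*I))*(-590) = (641 + 25*I)*(-590) = -378190 - 14750*I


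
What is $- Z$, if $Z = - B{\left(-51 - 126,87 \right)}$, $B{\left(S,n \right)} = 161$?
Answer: $161$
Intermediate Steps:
$Z = -161$ ($Z = \left(-1\right) 161 = -161$)
$- Z = \left(-1\right) \left(-161\right) = 161$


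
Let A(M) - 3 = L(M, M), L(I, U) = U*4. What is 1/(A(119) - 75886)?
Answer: -1/75407 ≈ -1.3261e-5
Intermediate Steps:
L(I, U) = 4*U
A(M) = 3 + 4*M
1/(A(119) - 75886) = 1/((3 + 4*119) - 75886) = 1/((3 + 476) - 75886) = 1/(479 - 75886) = 1/(-75407) = -1/75407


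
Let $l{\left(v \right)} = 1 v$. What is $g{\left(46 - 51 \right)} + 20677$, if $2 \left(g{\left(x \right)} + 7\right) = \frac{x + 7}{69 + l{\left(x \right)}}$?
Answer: $\frac{1322881}{64} \approx 20670.0$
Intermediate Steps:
$l{\left(v \right)} = v$
$g{\left(x \right)} = -7 + \frac{7 + x}{2 \left(69 + x\right)}$ ($g{\left(x \right)} = -7 + \frac{\left(x + 7\right) \frac{1}{69 + x}}{2} = -7 + \frac{\left(7 + x\right) \frac{1}{69 + x}}{2} = -7 + \frac{\frac{1}{69 + x} \left(7 + x\right)}{2} = -7 + \frac{7 + x}{2 \left(69 + x\right)}$)
$g{\left(46 - 51 \right)} + 20677 = \frac{-959 - 13 \left(46 - 51\right)}{2 \left(69 + \left(46 - 51\right)\right)} + 20677 = \frac{-959 - -65}{2 \left(69 - 5\right)} + 20677 = \frac{-959 + 65}{2 \cdot 64} + 20677 = \frac{1}{2} \cdot \frac{1}{64} \left(-894\right) + 20677 = - \frac{447}{64} + 20677 = \frac{1322881}{64}$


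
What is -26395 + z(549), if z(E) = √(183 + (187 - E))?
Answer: -26395 + I*√179 ≈ -26395.0 + 13.379*I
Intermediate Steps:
z(E) = √(370 - E)
-26395 + z(549) = -26395 + √(370 - 1*549) = -26395 + √(370 - 549) = -26395 + √(-179) = -26395 + I*√179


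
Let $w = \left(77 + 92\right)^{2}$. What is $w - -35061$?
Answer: $63622$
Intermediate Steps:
$w = 28561$ ($w = 169^{2} = 28561$)
$w - -35061 = 28561 - -35061 = 28561 + 35061 = 63622$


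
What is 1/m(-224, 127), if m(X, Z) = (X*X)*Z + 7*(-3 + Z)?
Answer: 1/6373220 ≈ 1.5691e-7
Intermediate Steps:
m(X, Z) = -21 + 7*Z + Z*X**2 (m(X, Z) = X**2*Z + (-21 + 7*Z) = Z*X**2 + (-21 + 7*Z) = -21 + 7*Z + Z*X**2)
1/m(-224, 127) = 1/(-21 + 7*127 + 127*(-224)**2) = 1/(-21 + 889 + 127*50176) = 1/(-21 + 889 + 6372352) = 1/6373220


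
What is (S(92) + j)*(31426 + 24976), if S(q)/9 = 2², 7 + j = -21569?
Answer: -1214899080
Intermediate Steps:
j = -21576 (j = -7 - 21569 = -21576)
S(q) = 36 (S(q) = 9*2² = 9*4 = 36)
(S(92) + j)*(31426 + 24976) = (36 - 21576)*(31426 + 24976) = -21540*56402 = -1214899080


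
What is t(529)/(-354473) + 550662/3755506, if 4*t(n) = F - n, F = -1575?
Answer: 98585103641/665612739169 ≈ 0.14811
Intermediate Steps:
t(n) = -1575/4 - n/4 (t(n) = (-1575 - n)/4 = -1575/4 - n/4)
t(529)/(-354473) + 550662/3755506 = (-1575/4 - ¼*529)/(-354473) + 550662/3755506 = (-1575/4 - 529/4)*(-1/354473) + 550662*(1/3755506) = -526*(-1/354473) + 275331/1877753 = 526/354473 + 275331/1877753 = 98585103641/665612739169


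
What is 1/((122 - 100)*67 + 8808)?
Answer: 1/10282 ≈ 9.7257e-5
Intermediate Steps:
1/((122 - 100)*67 + 8808) = 1/(22*67 + 8808) = 1/(1474 + 8808) = 1/10282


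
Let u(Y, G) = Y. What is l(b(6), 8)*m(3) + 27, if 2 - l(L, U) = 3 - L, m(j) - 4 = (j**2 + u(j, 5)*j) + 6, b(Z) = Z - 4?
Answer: 55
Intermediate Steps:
b(Z) = -4 + Z
m(j) = 10 + 2*j**2 (m(j) = 4 + ((j**2 + j*j) + 6) = 4 + ((j**2 + j**2) + 6) = 4 + (2*j**2 + 6) = 4 + (6 + 2*j**2) = 10 + 2*j**2)
l(L, U) = -1 + L (l(L, U) = 2 - (3 - L) = 2 + (-3 + L) = -1 + L)
l(b(6), 8)*m(3) + 27 = (-1 + (-4 + 6))*(10 + 2*3**2) + 27 = (-1 + 2)*(10 + 2*9) + 27 = 1*(10 + 18) + 27 = 1*28 + 27 = 28 + 27 = 55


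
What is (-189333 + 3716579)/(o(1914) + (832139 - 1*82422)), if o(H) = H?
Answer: 3527246/751631 ≈ 4.6928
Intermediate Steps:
(-189333 + 3716579)/(o(1914) + (832139 - 1*82422)) = (-189333 + 3716579)/(1914 + (832139 - 1*82422)) = 3527246/(1914 + (832139 - 82422)) = 3527246/(1914 + 749717) = 3527246/751631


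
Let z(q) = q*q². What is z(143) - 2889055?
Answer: 35152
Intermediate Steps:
z(q) = q³
z(143) - 2889055 = 143³ - 2889055 = 2924207 - 2889055 = 35152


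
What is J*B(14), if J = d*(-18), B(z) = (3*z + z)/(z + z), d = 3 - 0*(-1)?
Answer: -108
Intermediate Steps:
d = 3 (d = 3 - 1*0 = 3 + 0 = 3)
B(z) = 2 (B(z) = (4*z)/((2*z)) = (4*z)*(1/(2*z)) = 2)
J = -54 (J = 3*(-18) = -54)
J*B(14) = -54*2 = -108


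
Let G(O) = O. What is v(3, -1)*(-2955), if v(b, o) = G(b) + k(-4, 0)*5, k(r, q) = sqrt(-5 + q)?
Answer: -8865 - 14775*I*sqrt(5) ≈ -8865.0 - 33038.0*I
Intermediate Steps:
v(b, o) = b + 5*I*sqrt(5) (v(b, o) = b + sqrt(-5 + 0)*5 = b + sqrt(-5)*5 = b + (I*sqrt(5))*5 = b + 5*I*sqrt(5))
v(3, -1)*(-2955) = (3 + 5*I*sqrt(5))*(-2955) = -8865 - 14775*I*sqrt(5)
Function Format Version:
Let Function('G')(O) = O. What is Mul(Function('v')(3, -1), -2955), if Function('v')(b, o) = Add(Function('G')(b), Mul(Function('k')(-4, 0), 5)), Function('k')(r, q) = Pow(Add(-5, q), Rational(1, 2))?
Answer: Add(-8865, Mul(-14775, I, Pow(5, Rational(1, 2)))) ≈ Add(-8865.0, Mul(-33038., I))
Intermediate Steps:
Function('v')(b, o) = Add(b, Mul(5, I, Pow(5, Rational(1, 2)))) (Function('v')(b, o) = Add(b, Mul(Pow(Add(-5, 0), Rational(1, 2)), 5)) = Add(b, Mul(Pow(-5, Rational(1, 2)), 5)) = Add(b, Mul(Mul(I, Pow(5, Rational(1, 2))), 5)) = Add(b, Mul(5, I, Pow(5, Rational(1, 2)))))
Mul(Function('v')(3, -1), -2955) = Mul(Add(3, Mul(5, I, Pow(5, Rational(1, 2)))), -2955) = Add(-8865, Mul(-14775, I, Pow(5, Rational(1, 2))))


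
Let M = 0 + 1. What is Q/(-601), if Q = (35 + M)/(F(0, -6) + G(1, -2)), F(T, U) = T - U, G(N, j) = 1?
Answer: -36/4207 ≈ -0.0085572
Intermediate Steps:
M = 1
Q = 36/7 (Q = (35 + 1)/((0 - 1*(-6)) + 1) = 36/((0 + 6) + 1) = 36/(6 + 1) = 36/7 ≈ 5.1429)
Q/(-601) = (36/7)/(-601) = -1/601*36/7 = -36/4207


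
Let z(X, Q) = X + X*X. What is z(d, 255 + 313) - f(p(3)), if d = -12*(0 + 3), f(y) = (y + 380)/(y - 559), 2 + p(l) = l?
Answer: 234487/186 ≈ 1260.7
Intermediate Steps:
p(l) = -2 + l
f(y) = (380 + y)/(-559 + y)
d = -36 (d = -12*3 = -36)
z(X, Q) = X + X²
z(d, 255 + 313) - f(p(3)) = -36*(1 - 36) - (380 + (-2 + 3))/(-559 + (-2 + 3)) = -36*(-35) - (380 + 1)/(-559 + 1) = 1260 - 381/(-558) = 1260 - (-1)*381/558 = 1260 - 1*(-127/186) = 1260 + 127/186 = 234487/186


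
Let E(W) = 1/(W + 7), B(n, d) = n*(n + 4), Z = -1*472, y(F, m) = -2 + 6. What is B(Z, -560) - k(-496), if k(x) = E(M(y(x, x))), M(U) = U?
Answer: 2429855/11 ≈ 2.2090e+5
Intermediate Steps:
y(F, m) = 4
Z = -472
B(n, d) = n*(4 + n)
E(W) = 1/(7 + W)
k(x) = 1/11 (k(x) = 1/(7 + 4) = 1/11)
B(Z, -560) - k(-496) = -472*(4 - 472) - 1*1/11 = -472*(-468) - 1/11 = 220896 - 1/11 = 2429855/11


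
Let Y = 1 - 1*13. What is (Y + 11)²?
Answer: 1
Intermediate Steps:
Y = -12 (Y = 1 - 13 = -12)
(Y + 11)² = (-12 + 11)² = (-1)² = 1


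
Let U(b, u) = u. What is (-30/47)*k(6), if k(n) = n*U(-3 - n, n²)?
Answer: -6480/47 ≈ -137.87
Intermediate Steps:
k(n) = n³ (k(n) = n*n² = n³)
(-30/47)*k(6) = -30/47*6³ = -30*1/47*216 = -30/47*216 = -6480/47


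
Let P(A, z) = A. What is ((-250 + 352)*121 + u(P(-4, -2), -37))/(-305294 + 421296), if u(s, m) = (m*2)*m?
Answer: 7540/58001 ≈ 0.13000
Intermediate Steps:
u(s, m) = 2*m² (u(s, m) = (2*m)*m = 2*m²)
((-250 + 352)*121 + u(P(-4, -2), -37))/(-305294 + 421296) = ((-250 + 352)*121 + 2*(-37)²)/(-305294 + 421296) = (102*121 + 2*1369)/116002 = (12342 + 2738)*(1/116002) = 15080*(1/116002) = 7540/58001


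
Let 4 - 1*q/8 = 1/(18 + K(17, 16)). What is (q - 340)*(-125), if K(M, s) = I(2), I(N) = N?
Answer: 38550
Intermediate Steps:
K(M, s) = 2
q = 158/5 (q = 32 - 8/(18 + 2) = 32 - 8/20 = 32 - 8*1/20 = 32 - ⅖ = 158/5 ≈ 31.600)
(q - 340)*(-125) = (158/5 - 340)*(-125) = -1542/5*(-125) = 38550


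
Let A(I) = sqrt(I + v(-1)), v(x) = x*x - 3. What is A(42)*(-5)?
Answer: -10*sqrt(10) ≈ -31.623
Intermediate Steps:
v(x) = -3 + x**2 (v(x) = x**2 - 3 = -3 + x**2)
A(I) = sqrt(-2 + I) (A(I) = sqrt(I + (-3 + (-1)**2)) = sqrt(I + (-3 + 1)) = sqrt(I - 2) = sqrt(-2 + I))
A(42)*(-5) = sqrt(-2 + 42)*(-5) = sqrt(40)*(-5) = (2*sqrt(10))*(-5) = -10*sqrt(10)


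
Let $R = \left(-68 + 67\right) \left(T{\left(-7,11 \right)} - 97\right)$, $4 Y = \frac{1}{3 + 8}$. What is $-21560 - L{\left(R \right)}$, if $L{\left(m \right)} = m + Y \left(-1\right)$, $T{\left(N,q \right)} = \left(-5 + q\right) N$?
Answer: $- \frac{954755}{44} \approx -21699.0$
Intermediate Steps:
$Y = \frac{1}{44}$ ($Y = \frac{1}{4 \left(3 + 8\right)} = \frac{1}{4 \cdot 11} = \frac{1}{4} \cdot \frac{1}{11} = \frac{1}{44} \approx 0.022727$)
$T{\left(N,q \right)} = N \left(-5 + q\right)$
$R = 139$ ($R = \left(-68 + 67\right) \left(- 7 \left(-5 + 11\right) - 97\right) = - (\left(-7\right) 6 - 97) = - (-42 - 97) = \left(-1\right) \left(-139\right) = 139$)
$L{\left(m \right)} = - \frac{1}{44} + m$ ($L{\left(m \right)} = m + \frac{1}{44} \left(-1\right) = m - \frac{1}{44} = - \frac{1}{44} + m$)
$-21560 - L{\left(R \right)} = -21560 - \left(- \frac{1}{44} + 139\right) = -21560 - \frac{6115}{44} = - \frac{954755}{44}$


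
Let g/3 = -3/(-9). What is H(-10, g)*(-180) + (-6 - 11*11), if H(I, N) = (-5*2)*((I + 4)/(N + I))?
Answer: 1073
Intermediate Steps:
g = 1 (g = 3*(-3/(-9)) = 3*(-3*(-1/9)) = 3*(1/3) = 1)
H(I, N) = -10*(4 + I)/(I + N)
H(-10, g)*(-180) + (-6 - 11*11) = (10*(-4 - 1*(-10))/(-10 + 1))*(-180) + (-6 - 11*11) = (10*(-4 + 10)/(-9))*(-180) + (-6 - 121) = (10*(-1/9)*6)*(-180) - 127 = -20/3*(-180) - 127 = 1200 - 127 = 1073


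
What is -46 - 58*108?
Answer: -6310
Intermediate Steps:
-46 - 58*108 = -46 - 6264 = -6310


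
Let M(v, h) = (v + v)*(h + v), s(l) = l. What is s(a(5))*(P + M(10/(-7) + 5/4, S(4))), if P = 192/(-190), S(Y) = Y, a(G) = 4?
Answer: -88457/9310 ≈ -9.5013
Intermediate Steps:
M(v, h) = 2*v*(h + v) (M(v, h) = (2*v)*(h + v) = 2*v*(h + v))
P = -96/95 (P = 192*(-1/190) = -96/95 ≈ -1.0105)
s(a(5))*(P + M(10/(-7) + 5/4, S(4))) = 4*(-96/95 + 2*(10/(-7) + 5/4)*(4 + (10/(-7) + 5/4))) = 4*(-96/95 + 2*(10*(-⅐) + 5*(¼))*(4 + (10*(-⅐) + 5*(¼)))) = 4*(-96/95 + 2*(-10/7 + 5/4)*(4 + (-10/7 + 5/4))) = 4*(-96/95 + 2*(-5/28)*(4 - 5/28)) = 4*(-96/95 + 2*(-5/28)*(107/28)) = 4*(-96/95 - 535/392) = 4*(-88457/37240) = -88457/9310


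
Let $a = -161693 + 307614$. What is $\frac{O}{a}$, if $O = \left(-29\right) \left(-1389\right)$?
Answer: $\frac{40281}{145921} \approx 0.27605$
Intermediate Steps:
$a = 145921$
$O = 40281$
$\frac{O}{a} = \frac{40281}{145921}$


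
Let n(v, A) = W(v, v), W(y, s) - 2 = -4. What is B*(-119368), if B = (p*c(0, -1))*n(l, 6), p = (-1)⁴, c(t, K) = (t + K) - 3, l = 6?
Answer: -954944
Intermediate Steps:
W(y, s) = -2 (W(y, s) = 2 - 4 = -2)
c(t, K) = -3 + K + t (c(t, K) = (K + t) - 3 = -3 + K + t)
n(v, A) = -2
p = 1
B = 8 (B = (1*(-3 - 1 + 0))*(-2) = (1*(-4))*(-2) = -4*(-2) = 8)
B*(-119368) = 8*(-119368) = -954944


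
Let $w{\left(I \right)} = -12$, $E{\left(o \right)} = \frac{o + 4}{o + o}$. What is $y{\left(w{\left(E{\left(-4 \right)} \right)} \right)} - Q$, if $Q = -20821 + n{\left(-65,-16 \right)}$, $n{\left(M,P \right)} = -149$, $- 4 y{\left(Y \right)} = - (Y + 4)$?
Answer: $20968$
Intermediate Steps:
$E{\left(o \right)} = \frac{4 + o}{2 o}$
$y{\left(Y \right)} = 1 + \frac{Y}{4}$ ($y{\left(Y \right)} = - \frac{\left(-1\right) \left(Y + 4\right)}{4} = - \frac{\left(-1\right) \left(4 + Y\right)}{4} = - \frac{-4 - Y}{4} = 1 + \frac{Y}{4}$)
$Q = -20970$ ($Q = -20821 - 149 = -20970$)
$y{\left(w{\left(E{\left(-4 \right)} \right)} \right)} - Q = \left(1 + \frac{1}{4} \left(-12\right)\right) - -20970 = \left(1 - 3\right) + 20970 = -2 + 20970 = 20968$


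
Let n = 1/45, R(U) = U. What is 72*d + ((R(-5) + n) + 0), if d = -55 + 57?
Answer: 6256/45 ≈ 139.02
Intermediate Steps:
d = 2
n = 1/45 ≈ 0.022222
72*d + ((R(-5) + n) + 0) = 72*2 + ((-5 + 1/45) + 0) = 144 + (-224/45 + 0) = 144 - 224/45 = 6256/45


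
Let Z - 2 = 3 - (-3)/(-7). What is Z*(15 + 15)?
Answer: 960/7 ≈ 137.14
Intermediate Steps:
Z = 32/7 (Z = 2 + (3 - (-3)/(-7)) = 2 + (3 - (-3)*(-1)/7) = 2 + (3 - 1*3/7) = 2 + (3 - 3/7) = 2 + 18/7 = 32/7 ≈ 4.5714)
Z*(15 + 15) = 32*(15 + 15)/7 = (32/7)*30 = 960/7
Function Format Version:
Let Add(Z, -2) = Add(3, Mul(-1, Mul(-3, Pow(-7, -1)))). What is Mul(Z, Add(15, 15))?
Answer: Rational(960, 7) ≈ 137.14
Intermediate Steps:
Z = Rational(32, 7) (Z = Add(2, Add(3, Mul(-1, Mul(-3, Pow(-7, -1))))) = Add(2, Add(3, Mul(-1, Mul(-3, Rational(-1, 7))))) = Add(2, Add(3, Mul(-1, Rational(3, 7)))) = Add(2, Add(3, Rational(-3, 7))) = Add(2, Rational(18, 7)) = Rational(32, 7) ≈ 4.5714)
Mul(Z, Add(15, 15)) = Mul(Rational(32, 7), Add(15, 15)) = Mul(Rational(32, 7), 30) = Rational(960, 7)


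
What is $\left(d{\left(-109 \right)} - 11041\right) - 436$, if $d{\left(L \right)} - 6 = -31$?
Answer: $-11502$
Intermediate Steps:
$d{\left(L \right)} = -25$ ($d{\left(L \right)} = 6 - 31 = -25$)
$\left(d{\left(-109 \right)} - 11041\right) - 436 = \left(-25 - 11041\right) - 436 = -11066 - 436 = -11502$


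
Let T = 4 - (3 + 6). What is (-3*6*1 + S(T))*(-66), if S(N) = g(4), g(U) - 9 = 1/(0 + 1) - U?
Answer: 792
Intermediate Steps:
T = -5 (T = 4 - 1*9 = 4 - 9 = -5)
g(U) = 10 - U (g(U) = 9 + (1/(0 + 1) - U) = 9 + (1/1 - U) = 9 + (1 - U) = 10 - U)
S(N) = 6 (S(N) = 10 - 1*4 = 10 - 4 = 6)
(-3*6*1 + S(T))*(-66) = (-3*6*1 + 6)*(-66) = (-18*1 + 6)*(-66) = (-18 + 6)*(-66) = -12*(-66) = 792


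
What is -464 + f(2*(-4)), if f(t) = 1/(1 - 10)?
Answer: -4177/9 ≈ -464.11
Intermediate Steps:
f(t) = -1/9 (f(t) = 1/(-9) = -1/9)
-464 + f(2*(-4)) = -464 - 1/9 = -4177/9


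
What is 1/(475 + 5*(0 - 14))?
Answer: 1/405 ≈ 0.0024691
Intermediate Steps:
1/(475 + 5*(0 - 14)) = 1/(475 + 5*(-14)) = 1/(475 - 70) = 1/405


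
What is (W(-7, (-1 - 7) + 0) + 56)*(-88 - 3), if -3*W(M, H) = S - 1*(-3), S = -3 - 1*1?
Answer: -15379/3 ≈ -5126.3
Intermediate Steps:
S = -4 (S = -3 - 1 = -4)
W(M, H) = ⅓ (W(M, H) = -(-4 - 1*(-3))/3 = -(-4 + 3)/3 = -⅓*(-1) = ⅓)
(W(-7, (-1 - 7) + 0) + 56)*(-88 - 3) = (⅓ + 56)*(-88 - 3) = (169/3)*(-91) = -15379/3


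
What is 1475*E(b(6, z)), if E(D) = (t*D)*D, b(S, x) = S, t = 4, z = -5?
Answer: 212400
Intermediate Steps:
E(D) = 4*D**2 (E(D) = (4*D)*D = 4*D**2)
1475*E(b(6, z)) = 1475*(4*6**2) = 1475*(4*36) = 1475*144 = 212400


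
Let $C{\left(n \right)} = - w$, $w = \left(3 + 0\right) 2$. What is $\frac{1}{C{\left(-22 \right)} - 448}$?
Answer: $- \frac{1}{454} \approx -0.0022026$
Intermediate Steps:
$w = 6$ ($w = 3 \cdot 2 = 6$)
$C{\left(n \right)} = -6$ ($C{\left(n \right)} = \left(-1\right) 6 = -6$)
$\frac{1}{C{\left(-22 \right)} - 448} = \frac{1}{-6 - 448} = \frac{1}{-454} = - \frac{1}{454}$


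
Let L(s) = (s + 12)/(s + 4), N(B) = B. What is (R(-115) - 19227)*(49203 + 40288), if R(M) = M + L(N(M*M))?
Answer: -22897353490771/13229 ≈ -1.7308e+9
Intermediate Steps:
L(s) = (12 + s)/(4 + s)
R(M) = M + (12 + M**2)/(4 + M**2) (R(M) = M + (12 + M*M)/(4 + M*M) = M + (12 + M**2)/(4 + M**2))
(R(-115) - 19227)*(49203 + 40288) = ((12 + (-115)**2 - 115*(4 + (-115)**2))/(4 + (-115)**2) - 19227)*(49203 + 40288) = ((12 + 13225 - 115*(4 + 13225))/(4 + 13225) - 19227)*89491 = ((12 + 13225 - 115*13229)/13229 - 19227)*89491 = ((12 + 13225 - 1521335)/13229 - 19227)*89491 = ((1/13229)*(-1508098) - 19227)*89491 = (-1508098/13229 - 19227)*89491 = -255862081/13229*89491 = -22897353490771/13229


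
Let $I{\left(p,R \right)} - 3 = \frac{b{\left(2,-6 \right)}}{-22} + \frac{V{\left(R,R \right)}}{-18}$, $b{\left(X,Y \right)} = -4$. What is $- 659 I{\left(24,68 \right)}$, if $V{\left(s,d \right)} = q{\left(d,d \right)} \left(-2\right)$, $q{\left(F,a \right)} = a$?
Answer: $- \frac{700517}{99} \approx -7075.9$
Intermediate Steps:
$V{\left(s,d \right)} = - 2 d$ ($V{\left(s,d \right)} = d \left(-2\right) = - 2 d$)
$I{\left(p,R \right)} = \frac{35}{11} + \frac{R}{9}$ ($I{\left(p,R \right)} = 3 + \left(- \frac{4}{-22} + \frac{\left(-2\right) R}{-18}\right) = 3 + \left(\left(-4\right) \left(- \frac{1}{22}\right) + - 2 R \left(- \frac{1}{18}\right)\right) = 3 + \left(\frac{2}{11} + \frac{R}{9}\right) = \frac{35}{11} + \frac{R}{9}$)
$- 659 I{\left(24,68 \right)} = - 659 \left(\frac{35}{11} + \frac{1}{9} \cdot 68\right) = - 659 \left(\frac{35}{11} + \frac{68}{9}\right) = \left(-659\right) \frac{1063}{99} = - \frac{700517}{99}$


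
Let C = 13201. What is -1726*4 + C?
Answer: 6297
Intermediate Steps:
-1726*4 + C = -1726*4 + 13201 = -6904 + 13201 = 6297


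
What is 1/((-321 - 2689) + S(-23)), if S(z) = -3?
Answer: -1/3013 ≈ -0.00033189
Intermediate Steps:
1/((-321 - 2689) + S(-23)) = 1/((-321 - 2689) - 3) = 1/(-3010 - 3) = 1/(-3013) = -1/3013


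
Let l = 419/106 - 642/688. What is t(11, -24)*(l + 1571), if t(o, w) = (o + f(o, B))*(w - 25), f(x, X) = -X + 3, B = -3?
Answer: -23905039991/18232 ≈ -1.3112e+6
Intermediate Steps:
f(x, X) = 3 - X
t(o, w) = (-25 + w)*(6 + o) (t(o, w) = (o + (3 - 1*(-3)))*(w - 25) = (o + (3 + 3))*(-25 + w) = (o + 6)*(-25 + w) = (6 + o)*(-25 + w) = (-25 + w)*(6 + o))
l = 55055/18232 (l = 419*(1/106) - 642*1/688 = 419/106 - 321/344 = 55055/18232 ≈ 3.0197)
t(11, -24)*(l + 1571) = (-150 - 25*11 + 6*(-24) + 11*(-24))*(55055/18232 + 1571) = (-150 - 275 - 144 - 264)*(28697527/18232) = -833*28697527/18232 = -23905039991/18232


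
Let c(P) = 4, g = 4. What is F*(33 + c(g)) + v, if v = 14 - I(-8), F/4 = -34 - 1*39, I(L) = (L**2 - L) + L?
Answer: -10854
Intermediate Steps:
I(L) = L**2
F = -292 (F = 4*(-34 - 1*39) = 4*(-34 - 39) = 4*(-73) = -292)
v = -50 (v = 14 - 1*(-8)**2 = 14 - 1*64 = 14 - 64 = -50)
F*(33 + c(g)) + v = -292*(33 + 4) - 50 = -292*37 - 50 = -10804 - 50 = -10854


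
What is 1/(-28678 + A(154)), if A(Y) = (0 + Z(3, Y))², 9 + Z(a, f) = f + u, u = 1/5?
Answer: -25/189874 ≈ -0.00013167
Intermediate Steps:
u = ⅕ ≈ 0.20000
Z(a, f) = -44/5 + f (Z(a, f) = -9 + (f + ⅕) = -9 + (⅕ + f) = -44/5 + f)
A(Y) = (-44/5 + Y)² (A(Y) = (0 + (-44/5 + Y))² = (-44/5 + Y)²)
1/(-28678 + A(154)) = 1/(-28678 + (-44 + 5*154)²/25) = 1/(-28678 + (-44 + 770)²/25) = 1/(-28678 + (1/25)*726²) = 1/(-28678 + (1/25)*527076) = 1/(-28678 + 527076/25) = 1/(-189874/25) = -25/189874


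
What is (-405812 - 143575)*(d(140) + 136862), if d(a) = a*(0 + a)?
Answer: -85958188794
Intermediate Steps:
d(a) = a**2 (d(a) = a*a = a**2)
(-405812 - 143575)*(d(140) + 136862) = (-405812 - 143575)*(140**2 + 136862) = -549387*(19600 + 136862) = -549387*156462 = -85958188794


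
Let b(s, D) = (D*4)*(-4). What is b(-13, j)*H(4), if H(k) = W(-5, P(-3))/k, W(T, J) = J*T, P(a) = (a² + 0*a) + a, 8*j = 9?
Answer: 135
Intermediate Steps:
j = 9/8 (j = (⅛)*9 = 9/8 ≈ 1.1250)
b(s, D) = -16*D (b(s, D) = (4*D)*(-4) = -16*D)
P(a) = a + a² (P(a) = (a² + 0) + a = a² + a = a + a²)
H(k) = -30/k (H(k) = (-3*(1 - 3)*(-5))/k = (-3*(-2)*(-5))/k = (6*(-5))/k = -30/k)
b(-13, j)*H(4) = (-16*9/8)*(-30/4) = -(-540)/4 = -18*(-15/2) = 135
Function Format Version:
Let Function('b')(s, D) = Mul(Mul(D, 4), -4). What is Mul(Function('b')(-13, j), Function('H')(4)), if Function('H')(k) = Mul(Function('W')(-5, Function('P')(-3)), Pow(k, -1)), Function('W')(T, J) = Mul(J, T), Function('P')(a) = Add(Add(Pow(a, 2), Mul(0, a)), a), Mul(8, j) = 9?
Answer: 135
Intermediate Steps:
j = Rational(9, 8) (j = Mul(Rational(1, 8), 9) = Rational(9, 8) ≈ 1.1250)
Function('b')(s, D) = Mul(-16, D) (Function('b')(s, D) = Mul(Mul(4, D), -4) = Mul(-16, D))
Function('P')(a) = Add(a, Pow(a, 2)) (Function('P')(a) = Add(Add(Pow(a, 2), 0), a) = Add(Pow(a, 2), a) = Add(a, Pow(a, 2)))
Function('H')(k) = Mul(-30, Pow(k, -1)) (Function('H')(k) = Mul(Mul(Mul(-3, Add(1, -3)), -5), Pow(k, -1)) = Mul(Mul(Mul(-3, -2), -5), Pow(k, -1)) = Mul(Mul(6, -5), Pow(k, -1)) = Mul(-30, Pow(k, -1)))
Mul(Function('b')(-13, j), Function('H')(4)) = Mul(Mul(-16, Rational(9, 8)), Mul(-30, Pow(4, -1))) = Mul(-18, Mul(-30, Rational(1, 4))) = Mul(-18, Rational(-15, 2)) = 135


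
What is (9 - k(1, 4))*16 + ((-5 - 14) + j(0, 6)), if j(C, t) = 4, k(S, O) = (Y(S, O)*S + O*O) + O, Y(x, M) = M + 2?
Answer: -287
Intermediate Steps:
Y(x, M) = 2 + M
k(S, O) = O + O² + S*(2 + O) (k(S, O) = ((2 + O)*S + O*O) + O = (S*(2 + O) + O²) + O = (O² + S*(2 + O)) + O = O + O² + S*(2 + O))
(9 - k(1, 4))*16 + ((-5 - 14) + j(0, 6)) = (9 - (4 + 4² + 1*(2 + 4)))*16 + ((-5 - 14) + 4) = (9 - (4 + 16 + 1*6))*16 + (-19 + 4) = (9 - (4 + 16 + 6))*16 - 15 = (9 - 1*26)*16 - 15 = (9 - 26)*16 - 15 = -17*16 - 15 = -272 - 15 = -287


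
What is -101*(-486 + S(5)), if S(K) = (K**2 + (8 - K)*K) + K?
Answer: 44541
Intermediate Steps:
S(K) = K + K**2 + K*(8 - K) (S(K) = (K**2 + K*(8 - K)) + K = K + K**2 + K*(8 - K))
-101*(-486 + S(5)) = -101*(-486 + 9*5) = -101*(-486 + 45) = -101*(-441) = 44541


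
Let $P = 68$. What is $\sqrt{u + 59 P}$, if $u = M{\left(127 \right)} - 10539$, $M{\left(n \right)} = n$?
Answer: $80 i \approx 80.0 i$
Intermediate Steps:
$u = -10412$ ($u = 127 - 10539 = -10412$)
$\sqrt{u + 59 P} = \sqrt{-10412 + 59 \cdot 68} = \sqrt{-10412 + 4012} = \sqrt{-6400} = 80 i$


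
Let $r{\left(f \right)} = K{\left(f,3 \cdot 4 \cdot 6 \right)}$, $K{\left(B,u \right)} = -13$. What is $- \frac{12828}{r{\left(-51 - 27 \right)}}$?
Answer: $\frac{12828}{13} \approx 986.77$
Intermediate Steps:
$r{\left(f \right)} = -13$
$- \frac{12828}{r{\left(-51 - 27 \right)}} = - \frac{12828}{-13} = \left(-12828\right) \left(- \frac{1}{13}\right) = \frac{12828}{13}$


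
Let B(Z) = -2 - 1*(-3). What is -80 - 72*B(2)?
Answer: -152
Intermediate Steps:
B(Z) = 1 (B(Z) = -2 + 3 = 1)
-80 - 72*B(2) = -80 - 72*1 = -80 - 72 = -152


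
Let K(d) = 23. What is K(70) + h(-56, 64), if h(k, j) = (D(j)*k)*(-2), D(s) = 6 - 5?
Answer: 135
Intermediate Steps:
D(s) = 1
h(k, j) = -2*k (h(k, j) = (1*k)*(-2) = k*(-2) = -2*k)
K(70) + h(-56, 64) = 23 - 2*(-56) = 23 + 112 = 135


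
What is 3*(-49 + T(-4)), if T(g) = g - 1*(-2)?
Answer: -153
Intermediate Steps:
T(g) = 2 + g (T(g) = g + 2 = 2 + g)
3*(-49 + T(-4)) = 3*(-49 + (2 - 4)) = 3*(-49 - 2) = 3*(-51) = -153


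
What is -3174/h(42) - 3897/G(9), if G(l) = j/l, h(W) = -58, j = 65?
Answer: -913962/1885 ≈ -484.86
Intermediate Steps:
G(l) = 65/l
-3174/h(42) - 3897/G(9) = -3174/(-58) - 3897/(65/9) = -3174*(-1/58) - 3897/(65*(⅑)) = 1587/29 - 3897/65/9 = 1587/29 - 3897*9/65 = 1587/29 - 35073/65 = -913962/1885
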